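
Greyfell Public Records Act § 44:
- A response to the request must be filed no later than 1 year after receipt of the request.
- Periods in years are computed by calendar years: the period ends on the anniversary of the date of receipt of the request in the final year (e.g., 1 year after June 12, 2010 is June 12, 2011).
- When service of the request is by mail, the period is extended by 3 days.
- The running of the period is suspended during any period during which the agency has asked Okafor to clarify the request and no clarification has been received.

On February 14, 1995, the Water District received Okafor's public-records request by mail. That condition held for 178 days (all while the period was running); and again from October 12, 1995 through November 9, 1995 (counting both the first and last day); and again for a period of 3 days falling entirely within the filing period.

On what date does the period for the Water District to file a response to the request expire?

1 year after February 14, 1995 is February 14, 1996.
Service was by mail, adding 3 days: February 14, 1996 + 3 days = February 17, 1996.
Tolling adds 178 days: February 17, 1996 + 178 days = August 13, 1996.
From October 12, 1995 through November 9, 1995 inclusive is 29 days; tolling adds 29 days: August 13, 1996 + 29 days = September 11, 1996.
Tolling adds 3 days: September 11, 1996 + 3 days = September 14, 1996.

September 14, 1996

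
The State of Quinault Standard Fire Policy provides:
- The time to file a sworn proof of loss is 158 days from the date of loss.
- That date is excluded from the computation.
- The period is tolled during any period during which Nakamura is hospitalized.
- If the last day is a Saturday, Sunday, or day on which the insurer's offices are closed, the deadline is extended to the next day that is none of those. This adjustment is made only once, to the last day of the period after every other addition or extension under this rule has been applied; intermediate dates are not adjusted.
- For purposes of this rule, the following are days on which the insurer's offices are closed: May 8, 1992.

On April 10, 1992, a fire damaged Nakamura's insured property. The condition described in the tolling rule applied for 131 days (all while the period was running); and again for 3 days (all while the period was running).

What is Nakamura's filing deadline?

January 27, 1993

158 days after April 10, 1992 is September 15, 1992.
Tolling adds 131 days: September 15, 1992 + 131 days = January 24, 1993.
Tolling adds 3 days: January 24, 1993 + 3 days = January 27, 1993.
January 27, 1993 is a Wednesday and not a day on which the insurer's offices are closed, so no extension applies.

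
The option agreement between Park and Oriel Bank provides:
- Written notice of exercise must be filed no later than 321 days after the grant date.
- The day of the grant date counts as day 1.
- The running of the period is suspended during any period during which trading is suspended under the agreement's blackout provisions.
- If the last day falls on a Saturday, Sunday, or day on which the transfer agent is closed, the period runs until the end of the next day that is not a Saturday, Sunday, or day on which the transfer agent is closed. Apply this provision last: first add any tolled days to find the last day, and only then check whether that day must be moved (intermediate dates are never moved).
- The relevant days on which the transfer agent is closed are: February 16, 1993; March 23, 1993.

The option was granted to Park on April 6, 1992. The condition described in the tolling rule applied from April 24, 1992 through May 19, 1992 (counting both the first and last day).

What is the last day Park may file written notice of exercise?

Counting April 6, 1992 as day 1, day 321 is February 20, 1993.
From April 24, 1992 through May 19, 1992 inclusive is 26 days; tolling adds 26 days: February 20, 1993 + 26 days = March 18, 1993.
March 18, 1993 is a Thursday and not a day on which the transfer agent is closed, so no extension applies.

March 18, 1993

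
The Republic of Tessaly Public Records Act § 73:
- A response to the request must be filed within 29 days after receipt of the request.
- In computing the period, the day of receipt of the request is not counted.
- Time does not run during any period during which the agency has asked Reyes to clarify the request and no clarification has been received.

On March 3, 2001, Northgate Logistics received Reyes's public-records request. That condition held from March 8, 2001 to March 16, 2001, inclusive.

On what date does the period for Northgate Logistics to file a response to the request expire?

29 days after March 3, 2001 is April 1, 2001.
From March 8, 2001 through March 16, 2001 inclusive is 9 days; tolling adds 9 days: April 1, 2001 + 9 days = April 10, 2001.

April 10, 2001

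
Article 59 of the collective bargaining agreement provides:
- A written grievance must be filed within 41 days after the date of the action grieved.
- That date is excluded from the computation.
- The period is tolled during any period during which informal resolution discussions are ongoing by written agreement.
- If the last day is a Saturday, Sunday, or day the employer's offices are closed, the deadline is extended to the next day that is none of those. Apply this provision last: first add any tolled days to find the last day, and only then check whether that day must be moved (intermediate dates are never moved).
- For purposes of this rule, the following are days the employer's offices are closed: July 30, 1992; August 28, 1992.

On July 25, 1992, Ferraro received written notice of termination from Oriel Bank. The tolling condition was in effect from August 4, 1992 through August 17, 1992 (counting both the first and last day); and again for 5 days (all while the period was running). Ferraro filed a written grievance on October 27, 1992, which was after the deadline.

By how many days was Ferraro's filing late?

41 days after July 25, 1992 is September 4, 1992.
From August 4, 1992 through August 17, 1992 inclusive is 14 days; tolling adds 14 days: September 4, 1992 + 14 days = September 18, 1992.
Tolling adds 5 days: September 18, 1992 + 5 days = September 23, 1992.
September 23, 1992 is a Wednesday and not a day the employer's offices are closed, so no extension applies.
The deadline is September 23, 1992; from September 23, 1992 to October 27, 1992 is 34 days.

34 days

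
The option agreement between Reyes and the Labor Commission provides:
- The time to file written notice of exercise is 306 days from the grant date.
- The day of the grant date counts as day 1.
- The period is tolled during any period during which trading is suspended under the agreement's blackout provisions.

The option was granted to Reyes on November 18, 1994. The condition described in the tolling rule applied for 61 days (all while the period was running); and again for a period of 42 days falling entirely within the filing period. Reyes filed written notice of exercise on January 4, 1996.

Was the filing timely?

Counting November 18, 1994 as day 1, day 306 is September 19, 1995.
Tolling adds 61 days: September 19, 1995 + 61 days = November 19, 1995.
Tolling adds 42 days: November 19, 1995 + 42 days = December 31, 1995.
The deadline is December 31, 1995; the filing on January 4, 1996 is after that date.

No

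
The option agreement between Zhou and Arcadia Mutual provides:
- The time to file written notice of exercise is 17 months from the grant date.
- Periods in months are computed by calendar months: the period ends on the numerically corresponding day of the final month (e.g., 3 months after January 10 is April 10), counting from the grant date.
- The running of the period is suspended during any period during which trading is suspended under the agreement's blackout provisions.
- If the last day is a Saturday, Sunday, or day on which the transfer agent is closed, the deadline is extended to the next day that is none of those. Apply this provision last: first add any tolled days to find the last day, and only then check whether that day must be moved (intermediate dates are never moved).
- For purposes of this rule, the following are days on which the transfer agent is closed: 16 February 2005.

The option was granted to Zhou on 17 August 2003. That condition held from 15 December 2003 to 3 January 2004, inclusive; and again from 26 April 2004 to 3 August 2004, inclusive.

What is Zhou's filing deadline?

May 17, 2005

17 months after 17 August 2003 is January 17, 2005.
From December 15, 2003 through January 3, 2004 inclusive is 20 days; tolling adds 20 days: January 17, 2005 + 20 days = February 6, 2005.
From April 26, 2004 through August 3, 2004 inclusive is 100 days; tolling adds 100 days: February 6, 2005 + 100 days = May 17, 2005.
May 17, 2005 is a Tuesday and not a day on which the transfer agent is closed, so no extension applies.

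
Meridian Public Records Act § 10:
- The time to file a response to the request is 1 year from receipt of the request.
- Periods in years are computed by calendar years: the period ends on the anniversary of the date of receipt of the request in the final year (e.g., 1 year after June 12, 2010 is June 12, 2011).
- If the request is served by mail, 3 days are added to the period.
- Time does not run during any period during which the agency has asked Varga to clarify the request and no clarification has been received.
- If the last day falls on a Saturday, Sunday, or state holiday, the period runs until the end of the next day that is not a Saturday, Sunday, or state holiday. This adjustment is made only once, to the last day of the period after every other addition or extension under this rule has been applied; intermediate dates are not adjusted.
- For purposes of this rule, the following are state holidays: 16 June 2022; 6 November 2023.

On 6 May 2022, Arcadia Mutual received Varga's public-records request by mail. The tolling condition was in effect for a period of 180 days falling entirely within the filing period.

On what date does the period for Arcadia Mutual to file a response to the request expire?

November 7, 2023

1 year after 6 May 2022 is May 6, 2023.
Service was by mail, adding 3 days: May 6, 2023 + 3 days = May 9, 2023.
Tolling adds 180 days: May 9, 2023 + 180 days = November 5, 2023.
November 5, 2023 is Sunday; November 6, 2023 is a listed holiday. The next qualifying day is November 7, 2023.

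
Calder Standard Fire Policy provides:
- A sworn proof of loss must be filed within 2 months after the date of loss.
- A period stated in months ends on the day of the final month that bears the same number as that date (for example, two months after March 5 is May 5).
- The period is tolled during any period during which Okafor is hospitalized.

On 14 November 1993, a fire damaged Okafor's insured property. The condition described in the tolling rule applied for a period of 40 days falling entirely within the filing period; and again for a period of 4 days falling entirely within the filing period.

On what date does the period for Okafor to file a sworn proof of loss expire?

2 months after 14 November 1993 is January 14, 1994.
Tolling adds 40 days: January 14, 1994 + 40 days = February 23, 1994.
Tolling adds 4 days: February 23, 1994 + 4 days = February 27, 1994.

February 27, 1994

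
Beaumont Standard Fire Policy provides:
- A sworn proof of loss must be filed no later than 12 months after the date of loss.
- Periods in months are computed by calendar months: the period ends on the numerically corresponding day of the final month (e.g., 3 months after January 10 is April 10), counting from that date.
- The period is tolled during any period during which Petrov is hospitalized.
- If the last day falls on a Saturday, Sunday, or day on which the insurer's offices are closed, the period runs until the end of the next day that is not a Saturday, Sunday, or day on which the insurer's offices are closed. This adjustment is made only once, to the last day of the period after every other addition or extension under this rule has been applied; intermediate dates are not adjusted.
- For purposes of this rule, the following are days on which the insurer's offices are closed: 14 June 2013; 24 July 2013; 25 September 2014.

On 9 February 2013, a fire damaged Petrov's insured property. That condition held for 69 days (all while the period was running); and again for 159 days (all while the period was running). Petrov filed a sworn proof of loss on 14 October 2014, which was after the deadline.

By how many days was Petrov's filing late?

12 months after 9 February 2013 is February 9, 2014.
Tolling adds 69 days: February 9, 2014 + 69 days = April 19, 2014.
Tolling adds 159 days: April 19, 2014 + 159 days = September 25, 2014.
September 25, 2014 is a listed holiday. The next qualifying day is September 26, 2014.
The deadline is September 26, 2014; from September 26, 2014 to October 14, 2014 is 18 days.

18 days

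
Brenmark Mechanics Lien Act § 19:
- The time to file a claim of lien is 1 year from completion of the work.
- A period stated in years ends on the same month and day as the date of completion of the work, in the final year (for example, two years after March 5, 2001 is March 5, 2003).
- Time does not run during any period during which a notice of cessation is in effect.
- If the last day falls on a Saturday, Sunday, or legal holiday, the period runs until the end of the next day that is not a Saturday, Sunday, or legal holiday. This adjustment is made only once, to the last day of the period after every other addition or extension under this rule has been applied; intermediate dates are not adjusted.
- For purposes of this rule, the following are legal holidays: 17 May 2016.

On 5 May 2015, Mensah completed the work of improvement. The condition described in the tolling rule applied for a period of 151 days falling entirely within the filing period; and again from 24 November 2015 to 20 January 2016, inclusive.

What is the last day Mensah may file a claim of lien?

1 year after 5 May 2015 is May 5, 2016.
Tolling adds 151 days: May 5, 2016 + 151 days = October 3, 2016.
From November 24, 2015 through January 20, 2016 inclusive is 58 days; tolling adds 58 days: October 3, 2016 + 58 days = November 30, 2016.
November 30, 2016 is a Wednesday and not a legal holiday, so no extension applies.

November 30, 2016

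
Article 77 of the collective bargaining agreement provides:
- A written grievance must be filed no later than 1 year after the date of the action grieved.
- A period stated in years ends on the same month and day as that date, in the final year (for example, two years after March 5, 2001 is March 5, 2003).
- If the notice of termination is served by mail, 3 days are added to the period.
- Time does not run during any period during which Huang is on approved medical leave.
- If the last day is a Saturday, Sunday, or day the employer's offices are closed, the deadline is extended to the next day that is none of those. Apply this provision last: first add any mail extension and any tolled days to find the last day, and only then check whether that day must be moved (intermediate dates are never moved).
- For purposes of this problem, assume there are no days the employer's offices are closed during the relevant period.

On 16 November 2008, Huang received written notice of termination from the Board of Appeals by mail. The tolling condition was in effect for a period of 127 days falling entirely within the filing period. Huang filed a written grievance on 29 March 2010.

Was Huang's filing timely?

1 year after 16 November 2008 is November 16, 2009.
Service was by mail, adding 3 days: November 16, 2009 + 3 days = November 19, 2009.
Tolling adds 127 days: November 19, 2009 + 127 days = March 26, 2010.
March 26, 2010 is a Friday and not a day the employer's offices are closed, so no extension applies.
The deadline is March 26, 2010; the filing on March 29, 2010 is after that date.

No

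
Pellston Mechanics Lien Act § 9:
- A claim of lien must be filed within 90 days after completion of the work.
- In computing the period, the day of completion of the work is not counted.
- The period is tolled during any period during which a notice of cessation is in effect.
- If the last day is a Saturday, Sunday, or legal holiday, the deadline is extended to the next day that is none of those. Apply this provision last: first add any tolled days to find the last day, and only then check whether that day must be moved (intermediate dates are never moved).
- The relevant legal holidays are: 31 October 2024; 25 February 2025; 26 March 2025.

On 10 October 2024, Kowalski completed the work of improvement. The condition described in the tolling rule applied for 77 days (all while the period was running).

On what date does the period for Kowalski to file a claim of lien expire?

90 days after 10 October 2024 is January 8, 2025.
Tolling adds 77 days: January 8, 2025 + 77 days = March 26, 2025.
March 26, 2025 is a listed holiday. The next qualifying day is March 27, 2025.

March 27, 2025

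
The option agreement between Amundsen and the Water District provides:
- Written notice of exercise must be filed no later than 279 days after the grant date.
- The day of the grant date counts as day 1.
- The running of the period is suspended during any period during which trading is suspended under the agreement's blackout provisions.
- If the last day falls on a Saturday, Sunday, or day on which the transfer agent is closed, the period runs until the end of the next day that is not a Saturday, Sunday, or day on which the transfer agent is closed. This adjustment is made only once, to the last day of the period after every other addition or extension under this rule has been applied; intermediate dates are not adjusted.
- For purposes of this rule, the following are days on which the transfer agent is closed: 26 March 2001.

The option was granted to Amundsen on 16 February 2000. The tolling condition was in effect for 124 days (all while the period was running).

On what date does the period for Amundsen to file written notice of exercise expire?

Counting 16 February 2000 as day 1, day 279 is November 20, 2000.
Tolling adds 124 days: November 20, 2000 + 124 days = March 24, 2001.
March 24, 2001 is Saturday; March 25, 2001 is Sunday; March 26, 2001 is a listed holiday. The next qualifying day is March 27, 2001.

March 27, 2001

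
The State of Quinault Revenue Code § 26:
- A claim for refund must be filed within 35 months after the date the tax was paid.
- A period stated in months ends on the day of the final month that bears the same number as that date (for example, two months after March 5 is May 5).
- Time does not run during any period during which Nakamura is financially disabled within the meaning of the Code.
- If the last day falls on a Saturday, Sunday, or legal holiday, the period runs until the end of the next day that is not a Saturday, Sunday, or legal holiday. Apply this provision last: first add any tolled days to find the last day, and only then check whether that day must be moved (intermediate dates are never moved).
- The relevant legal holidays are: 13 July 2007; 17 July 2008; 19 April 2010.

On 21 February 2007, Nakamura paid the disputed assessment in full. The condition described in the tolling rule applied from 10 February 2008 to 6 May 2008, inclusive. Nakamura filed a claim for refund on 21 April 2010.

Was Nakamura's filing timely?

35 months after 21 February 2007 is January 21, 2010.
From February 10, 2008 through May 6, 2008 inclusive is 87 days; tolling adds 87 days: January 21, 2010 + 87 days = April 18, 2010.
April 18, 2010 is Sunday; April 19, 2010 is a listed holiday. The next qualifying day is April 20, 2010.
The deadline is April 20, 2010; the filing on April 21, 2010 is after that date.

No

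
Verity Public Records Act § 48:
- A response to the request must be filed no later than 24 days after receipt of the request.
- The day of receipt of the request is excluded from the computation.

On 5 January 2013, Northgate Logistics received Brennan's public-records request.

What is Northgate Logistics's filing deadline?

January 29, 2013

24 days after 5 January 2013 is January 29, 2013.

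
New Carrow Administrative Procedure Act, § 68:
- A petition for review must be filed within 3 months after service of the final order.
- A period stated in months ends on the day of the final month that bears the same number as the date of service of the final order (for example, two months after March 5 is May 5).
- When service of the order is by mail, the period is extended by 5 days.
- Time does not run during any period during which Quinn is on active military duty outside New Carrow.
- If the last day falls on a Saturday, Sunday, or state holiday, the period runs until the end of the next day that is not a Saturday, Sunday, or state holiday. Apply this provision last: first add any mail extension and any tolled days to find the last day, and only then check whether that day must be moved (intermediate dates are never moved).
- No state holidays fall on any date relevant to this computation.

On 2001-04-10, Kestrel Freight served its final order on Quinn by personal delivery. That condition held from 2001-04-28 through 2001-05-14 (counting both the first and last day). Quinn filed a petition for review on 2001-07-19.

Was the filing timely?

Yes

3 months after 2001-04-10 is July 10, 2001.
Service was not by mail, so no mail extension applies.
From April 28, 2001 through May 14, 2001 inclusive is 17 days; tolling adds 17 days: July 10, 2001 + 17 days = July 27, 2001.
July 27, 2001 is a Friday and not a state holiday, so no extension applies.
The deadline is July 27, 2001; the filing on July 19, 2001 is on or before that date.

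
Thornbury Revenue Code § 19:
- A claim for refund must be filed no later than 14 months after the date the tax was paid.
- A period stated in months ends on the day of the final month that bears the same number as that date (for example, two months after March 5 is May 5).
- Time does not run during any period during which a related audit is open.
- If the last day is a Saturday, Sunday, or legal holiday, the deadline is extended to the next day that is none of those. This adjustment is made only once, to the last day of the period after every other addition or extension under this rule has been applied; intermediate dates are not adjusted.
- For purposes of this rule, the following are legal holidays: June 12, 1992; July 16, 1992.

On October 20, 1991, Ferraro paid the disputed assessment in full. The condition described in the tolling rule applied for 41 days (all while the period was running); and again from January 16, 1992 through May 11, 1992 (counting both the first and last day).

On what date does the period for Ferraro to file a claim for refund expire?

14 months after October 20, 1991 is December 20, 1992.
Tolling adds 41 days: December 20, 1992 + 41 days = January 30, 1993.
From January 16, 1992 through May 11, 1992 inclusive is 117 days; tolling adds 117 days: January 30, 1993 + 117 days = May 27, 1993.
May 27, 1993 is a Thursday and not a legal holiday, so no extension applies.

May 27, 1993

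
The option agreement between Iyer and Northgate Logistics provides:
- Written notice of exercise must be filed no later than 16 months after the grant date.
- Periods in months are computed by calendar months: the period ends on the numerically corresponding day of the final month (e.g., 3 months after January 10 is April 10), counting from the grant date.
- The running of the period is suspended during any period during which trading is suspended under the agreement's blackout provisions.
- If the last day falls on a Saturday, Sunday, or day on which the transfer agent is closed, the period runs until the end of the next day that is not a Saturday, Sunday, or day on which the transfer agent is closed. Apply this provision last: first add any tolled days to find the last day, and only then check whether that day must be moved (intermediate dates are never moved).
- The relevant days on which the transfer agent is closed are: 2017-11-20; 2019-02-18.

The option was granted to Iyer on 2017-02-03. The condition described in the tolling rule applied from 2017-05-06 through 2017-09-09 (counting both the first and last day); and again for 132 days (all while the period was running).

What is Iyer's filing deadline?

16 months after 2017-02-03 is June 3, 2018.
From May 6, 2017 through September 9, 2017 inclusive is 127 days; tolling adds 127 days: June 3, 2018 + 127 days = October 8, 2018.
Tolling adds 132 days: October 8, 2018 + 132 days = February 17, 2019.
February 17, 2019 is Sunday; February 18, 2019 is a listed holiday. The next qualifying day is February 19, 2019.

February 19, 2019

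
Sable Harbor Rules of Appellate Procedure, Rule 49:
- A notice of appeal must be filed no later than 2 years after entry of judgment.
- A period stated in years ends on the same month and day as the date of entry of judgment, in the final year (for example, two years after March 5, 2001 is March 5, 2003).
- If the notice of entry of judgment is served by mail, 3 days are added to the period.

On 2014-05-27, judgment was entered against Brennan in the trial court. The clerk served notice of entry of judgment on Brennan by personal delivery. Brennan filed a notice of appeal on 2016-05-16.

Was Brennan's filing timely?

Yes

2 years after 2014-05-27 is May 27, 2016.
Service was not by mail, so no mail extension applies.
The deadline is May 27, 2016; the filing on May 16, 2016 is on or before that date.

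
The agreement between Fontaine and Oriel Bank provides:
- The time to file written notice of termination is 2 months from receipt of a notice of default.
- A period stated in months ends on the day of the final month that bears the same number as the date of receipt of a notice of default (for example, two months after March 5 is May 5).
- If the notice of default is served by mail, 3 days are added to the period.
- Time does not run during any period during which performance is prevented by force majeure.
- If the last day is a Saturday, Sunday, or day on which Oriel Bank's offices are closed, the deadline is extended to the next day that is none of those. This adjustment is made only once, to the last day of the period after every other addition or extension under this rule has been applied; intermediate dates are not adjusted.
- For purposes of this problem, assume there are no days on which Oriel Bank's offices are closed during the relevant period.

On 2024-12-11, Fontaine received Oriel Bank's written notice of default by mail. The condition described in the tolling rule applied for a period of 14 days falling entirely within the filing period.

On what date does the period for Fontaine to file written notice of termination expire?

February 28, 2025

2 months after 2024-12-11 is February 11, 2025.
Service was by mail, adding 3 days: February 11, 2025 + 3 days = February 14, 2025.
Tolling adds 14 days: February 14, 2025 + 14 days = February 28, 2025.
February 28, 2025 is a Friday and not a day on which Oriel Bank's offices are closed, so no extension applies.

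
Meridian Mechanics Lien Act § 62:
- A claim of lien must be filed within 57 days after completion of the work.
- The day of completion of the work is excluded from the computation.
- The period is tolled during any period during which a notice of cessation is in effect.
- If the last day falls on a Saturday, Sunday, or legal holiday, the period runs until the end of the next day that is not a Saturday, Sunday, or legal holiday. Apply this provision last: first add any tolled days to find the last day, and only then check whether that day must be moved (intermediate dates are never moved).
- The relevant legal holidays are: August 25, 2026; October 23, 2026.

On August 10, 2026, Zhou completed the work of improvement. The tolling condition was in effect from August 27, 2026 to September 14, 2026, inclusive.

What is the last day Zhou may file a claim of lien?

October 26, 2026

57 days after August 10, 2026 is October 6, 2026.
From August 27, 2026 through September 14, 2026 inclusive is 19 days; tolling adds 19 days: October 6, 2026 + 19 days = October 25, 2026.
October 25, 2026 is Sunday. The next qualifying day is October 26, 2026.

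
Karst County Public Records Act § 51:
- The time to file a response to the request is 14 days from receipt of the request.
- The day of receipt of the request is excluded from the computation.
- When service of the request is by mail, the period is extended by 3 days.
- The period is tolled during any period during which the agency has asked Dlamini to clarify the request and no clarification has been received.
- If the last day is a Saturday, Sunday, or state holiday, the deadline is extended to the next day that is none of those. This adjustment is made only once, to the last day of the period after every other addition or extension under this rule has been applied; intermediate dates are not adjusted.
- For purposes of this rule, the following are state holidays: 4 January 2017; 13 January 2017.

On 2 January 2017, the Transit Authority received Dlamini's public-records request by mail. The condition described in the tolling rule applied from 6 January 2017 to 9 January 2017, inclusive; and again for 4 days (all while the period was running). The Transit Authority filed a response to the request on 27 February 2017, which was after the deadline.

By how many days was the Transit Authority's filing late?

31 days

14 days after 2 January 2017 is January 16, 2017.
Service was by mail, adding 3 days: January 16, 2017 + 3 days = January 19, 2017.
From January 6, 2017 through January 9, 2017 inclusive is 4 days; tolling adds 4 days: January 19, 2017 + 4 days = January 23, 2017.
Tolling adds 4 days: January 23, 2017 + 4 days = January 27, 2017.
January 27, 2017 is a Friday and not a state holiday, so no extension applies.
The deadline is January 27, 2017; from January 27, 2017 to February 27, 2017 is 31 days.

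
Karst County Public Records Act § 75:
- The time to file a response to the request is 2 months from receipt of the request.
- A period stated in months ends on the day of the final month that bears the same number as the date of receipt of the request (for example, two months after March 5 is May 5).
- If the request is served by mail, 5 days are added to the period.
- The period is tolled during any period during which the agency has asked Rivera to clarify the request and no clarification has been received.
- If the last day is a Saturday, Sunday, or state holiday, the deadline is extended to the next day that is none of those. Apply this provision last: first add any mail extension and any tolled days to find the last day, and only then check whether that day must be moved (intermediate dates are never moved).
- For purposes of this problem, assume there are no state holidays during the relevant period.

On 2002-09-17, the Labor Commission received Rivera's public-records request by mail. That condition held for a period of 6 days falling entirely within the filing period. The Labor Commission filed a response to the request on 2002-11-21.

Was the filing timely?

2 months after 2002-09-17 is November 17, 2002.
Service was by mail, adding 5 days: November 17, 2002 + 5 days = November 22, 2002.
Tolling adds 6 days: November 22, 2002 + 6 days = November 28, 2002.
November 28, 2002 is a Thursday and not a state holiday, so no extension applies.
The deadline is November 28, 2002; the filing on November 21, 2002 is on or before that date.

Yes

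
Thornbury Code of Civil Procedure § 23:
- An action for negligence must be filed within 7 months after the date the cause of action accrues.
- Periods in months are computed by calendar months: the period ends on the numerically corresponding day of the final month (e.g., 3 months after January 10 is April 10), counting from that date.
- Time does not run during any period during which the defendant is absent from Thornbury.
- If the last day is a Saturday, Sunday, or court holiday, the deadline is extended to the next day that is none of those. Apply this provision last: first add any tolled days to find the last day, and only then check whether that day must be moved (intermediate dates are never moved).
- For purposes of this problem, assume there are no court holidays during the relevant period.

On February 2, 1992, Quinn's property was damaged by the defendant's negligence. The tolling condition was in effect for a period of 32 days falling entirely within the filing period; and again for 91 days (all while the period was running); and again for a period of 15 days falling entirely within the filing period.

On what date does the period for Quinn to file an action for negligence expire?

January 18, 1993

7 months after February 2, 1992 is September 2, 1992.
Tolling adds 32 days: September 2, 1992 + 32 days = October 4, 1992.
Tolling adds 91 days: October 4, 1992 + 91 days = January 3, 1993.
Tolling adds 15 days: January 3, 1993 + 15 days = January 18, 1993.
January 18, 1993 is a Monday and not a court holiday, so no extension applies.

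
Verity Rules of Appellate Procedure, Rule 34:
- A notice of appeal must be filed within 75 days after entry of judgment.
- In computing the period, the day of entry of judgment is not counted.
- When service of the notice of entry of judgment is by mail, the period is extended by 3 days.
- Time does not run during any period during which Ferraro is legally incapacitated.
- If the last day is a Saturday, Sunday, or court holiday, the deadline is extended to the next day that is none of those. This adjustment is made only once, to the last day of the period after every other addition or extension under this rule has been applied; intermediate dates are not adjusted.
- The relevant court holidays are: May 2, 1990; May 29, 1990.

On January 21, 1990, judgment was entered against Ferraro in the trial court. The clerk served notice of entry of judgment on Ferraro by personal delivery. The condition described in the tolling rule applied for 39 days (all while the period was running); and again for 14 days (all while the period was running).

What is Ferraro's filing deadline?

May 30, 1990

75 days after January 21, 1990 is April 6, 1990.
Service was not by mail, so no mail extension applies.
Tolling adds 39 days: April 6, 1990 + 39 days = May 15, 1990.
Tolling adds 14 days: May 15, 1990 + 14 days = May 29, 1990.
May 29, 1990 is a listed holiday. The next qualifying day is May 30, 1990.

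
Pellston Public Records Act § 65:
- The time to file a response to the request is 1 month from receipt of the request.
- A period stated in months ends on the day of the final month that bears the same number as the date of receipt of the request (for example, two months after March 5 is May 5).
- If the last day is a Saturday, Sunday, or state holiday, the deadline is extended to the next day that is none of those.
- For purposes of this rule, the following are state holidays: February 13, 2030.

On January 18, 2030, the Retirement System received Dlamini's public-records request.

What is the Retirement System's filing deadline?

1 month after January 18, 2030 is February 18, 2030.
February 18, 2030 is a Monday and not a state holiday, so no extension applies.

February 18, 2030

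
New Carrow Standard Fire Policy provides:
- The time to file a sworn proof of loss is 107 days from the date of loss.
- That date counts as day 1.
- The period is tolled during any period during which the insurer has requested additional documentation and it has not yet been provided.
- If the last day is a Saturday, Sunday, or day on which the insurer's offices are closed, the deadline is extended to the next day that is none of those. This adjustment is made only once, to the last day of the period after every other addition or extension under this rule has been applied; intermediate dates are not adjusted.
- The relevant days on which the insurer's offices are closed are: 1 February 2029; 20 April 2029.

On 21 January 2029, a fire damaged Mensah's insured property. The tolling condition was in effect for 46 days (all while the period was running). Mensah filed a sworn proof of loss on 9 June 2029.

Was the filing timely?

Counting 21 January 2029 as day 1, day 107 is May 7, 2029.
Tolling adds 46 days: May 7, 2029 + 46 days = June 22, 2029.
June 22, 2029 is a Friday and not a day on which the insurer's offices are closed, so no extension applies.
The deadline is June 22, 2029; the filing on June 9, 2029 is on or before that date.

Yes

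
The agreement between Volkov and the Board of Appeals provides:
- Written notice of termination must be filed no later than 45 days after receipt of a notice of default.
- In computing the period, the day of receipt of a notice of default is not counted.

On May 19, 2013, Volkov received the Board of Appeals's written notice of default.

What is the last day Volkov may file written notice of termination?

45 days after May 19, 2013 is July 3, 2013.

July 3, 2013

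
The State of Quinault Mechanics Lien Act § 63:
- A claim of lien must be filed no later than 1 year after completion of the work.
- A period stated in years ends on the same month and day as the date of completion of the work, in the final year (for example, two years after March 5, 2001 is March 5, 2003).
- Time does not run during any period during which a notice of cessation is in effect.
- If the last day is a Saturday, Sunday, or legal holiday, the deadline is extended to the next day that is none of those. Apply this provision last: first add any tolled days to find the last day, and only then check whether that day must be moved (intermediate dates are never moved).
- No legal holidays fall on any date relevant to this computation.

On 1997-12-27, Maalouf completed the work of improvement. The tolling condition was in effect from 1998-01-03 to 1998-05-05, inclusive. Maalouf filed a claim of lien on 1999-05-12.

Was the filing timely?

1 year after 1997-12-27 is December 27, 1998.
From January 3, 1998 through May 5, 1998 inclusive is 123 days; tolling adds 123 days: December 27, 1998 + 123 days = April 29, 1999.
April 29, 1999 is a Thursday and not a legal holiday, so no extension applies.
The deadline is April 29, 1999; the filing on May 12, 1999 is after that date.

No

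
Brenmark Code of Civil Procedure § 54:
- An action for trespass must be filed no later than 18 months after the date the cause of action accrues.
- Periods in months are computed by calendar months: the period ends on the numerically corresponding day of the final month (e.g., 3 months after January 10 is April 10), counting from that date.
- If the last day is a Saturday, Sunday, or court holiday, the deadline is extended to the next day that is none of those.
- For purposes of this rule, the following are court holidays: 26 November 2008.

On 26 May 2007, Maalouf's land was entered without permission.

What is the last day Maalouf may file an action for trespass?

18 months after 26 May 2007 is November 26, 2008.
November 26, 2008 is a listed holiday. The next qualifying day is November 27, 2008.

November 27, 2008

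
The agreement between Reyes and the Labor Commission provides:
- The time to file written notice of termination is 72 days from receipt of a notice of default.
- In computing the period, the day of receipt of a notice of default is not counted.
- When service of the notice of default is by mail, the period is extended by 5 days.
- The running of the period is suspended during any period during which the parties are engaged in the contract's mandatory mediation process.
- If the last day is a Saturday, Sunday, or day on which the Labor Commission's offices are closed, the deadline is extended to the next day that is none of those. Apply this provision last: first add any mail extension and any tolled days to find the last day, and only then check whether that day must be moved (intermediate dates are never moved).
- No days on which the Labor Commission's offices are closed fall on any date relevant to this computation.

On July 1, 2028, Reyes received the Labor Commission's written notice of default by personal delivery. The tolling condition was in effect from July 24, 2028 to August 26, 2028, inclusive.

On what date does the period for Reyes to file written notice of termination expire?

October 16, 2028

72 days after July 1, 2028 is September 11, 2028.
Service was not by mail, so no mail extension applies.
From July 24, 2028 through August 26, 2028 inclusive is 34 days; tolling adds 34 days: September 11, 2028 + 34 days = October 15, 2028.
October 15, 2028 is Sunday. The next qualifying day is October 16, 2028.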